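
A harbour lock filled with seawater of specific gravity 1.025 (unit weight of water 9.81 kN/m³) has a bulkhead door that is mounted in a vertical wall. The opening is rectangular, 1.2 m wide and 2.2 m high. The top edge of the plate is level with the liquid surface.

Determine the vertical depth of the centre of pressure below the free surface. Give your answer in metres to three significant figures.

h_p = 1.47 m

γ = 1.025 × 9.81 = 10.05525 kN/m³.
The centroid lies 2.2/2 = 1.1 m below the top edge, so the centroid depth is h_c = 1.1 m.
A = 1.2 × 2.2 = 2.64 m².
Resultant F = γ·h_c·A = 10.05525 × 1.1 × 2.64 = 29.2004 kN.
I_c = b·h³/12 = 1.2 × 2.2³/12 = 1.0648 m⁴.
Centre of pressure: y_p = y_c + I_c/(y_c·A) = 1.1 + 1.0648/(1.1 × 2.64) = 1.1 + 0.366667 = 1.46667 m along the plane.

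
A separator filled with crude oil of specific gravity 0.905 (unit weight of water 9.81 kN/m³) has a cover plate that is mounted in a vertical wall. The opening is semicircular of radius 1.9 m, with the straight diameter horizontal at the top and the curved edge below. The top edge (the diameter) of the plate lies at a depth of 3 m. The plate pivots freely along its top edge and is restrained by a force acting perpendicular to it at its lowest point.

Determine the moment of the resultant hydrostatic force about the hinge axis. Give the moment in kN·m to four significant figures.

M ≈ 167.2 kN·m

γ = 0.905 × 9.81 = 8.87805 kN/m³.
The centroid of a semicircle lies 4r/(3π) = 0.806385 m from the diameter, here below the top edge, so the centroid depth is h_c = 3 + 0.806385 = 3.80639 m.
A = πr²/2 = π × 1.9²/2 = 5.67057 m².
Resultant F = γ·h_c·A = 8.87805 × 3.80639 × 5.67057 = 191.627 kN.
I_c = (π/8 − 8/(9π))·r⁴ = 0.109757 × 1.9⁴ = 1.43036 m⁴.
Centre of pressure: y_p = y_c + I_c/(y_c·A) = 3.80639 + 1.43036/(3.80639 × 5.67057) = 3.80639 + 0.0662682 = 3.87266 m along the plane.
The resultant acts 0.806385 + 0.0662682 = 0.872653 m (along the plate) below the hinge at the top edge, so the moment about the hinge is M = F × 0.872653 = 191.627 × 0.872653 = 167.224 kN·m.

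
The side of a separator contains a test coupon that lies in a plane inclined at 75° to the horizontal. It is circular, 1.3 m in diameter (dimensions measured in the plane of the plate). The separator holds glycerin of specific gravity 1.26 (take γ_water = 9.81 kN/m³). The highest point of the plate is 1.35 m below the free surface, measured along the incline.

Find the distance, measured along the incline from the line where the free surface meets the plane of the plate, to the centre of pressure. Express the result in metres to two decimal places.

γ = 1.26 × 9.81 = 12.3606 kN/m³.
Let θ = 75° be the plate's angle to the horizontal; measure y along the incline from where the plane meets the free surface. Vertical depth h = y·sinθ with sinθ = 0.965926.
The centroid is at the centre, 0.65 m below the top of the plate, so y_c = 1.35 + 0.65 = 2 m and h_c = 2 × 0.965926 = 1.93185 m.
A = π(0.65)² = 1.32732 m².
Resultant F = γ·h_c·A = 12.3606 × 1.93185 × 1.32732 = 31.6948 kN.
I_c = πr⁴/4 = π × 0.65⁴/4 = 0.140198 m⁴.
Centre of pressure: y_p = y_c + I_c/(y_c·A) = 2 + 0.140198/(2 × 1.32732) = 2 + 0.0528124 = 2.05281 m along the plane.

y_p = 2.05 m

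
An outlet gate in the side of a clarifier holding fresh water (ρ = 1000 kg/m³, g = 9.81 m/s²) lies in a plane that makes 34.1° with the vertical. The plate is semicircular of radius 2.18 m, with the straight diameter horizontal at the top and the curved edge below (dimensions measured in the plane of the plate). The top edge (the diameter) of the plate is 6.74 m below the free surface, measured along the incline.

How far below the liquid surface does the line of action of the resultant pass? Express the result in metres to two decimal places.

γ = ρg = 1000 × 9.81 = 9810 N/m³ = 9.81 kN/m³.
The plate makes 34.1° with the vertical, i.e. θ = 90° − 34.1° = 55.9° to the horizontal. Measuring y along the incline from the free-surface line, vertical depth h = y·sinθ with sinθ = 0.828060.
The centroid of a semicircle lies 4r/(3π) = 0.925221 m from the diameter, here below the top edge, so y_c = 6.74 + 0.925221 = 7.66522 m and h_c = 7.66522 × 0.828060 = 6.34726 m.
A = πr²/2 = π × 2.18²/2 = 7.46505 m².
Resultant F = γ·h_c·A = 9.81 × 6.34726 × 7.46505 = 464.823 kN.
I_c = (π/8 − 8/(9π))·r⁴ = 0.109757 × 2.18⁴ = 2.4789 m⁴.
Centre of pressure: y_p = y_c + I_c/(y_c·A) = 7.66522 + 2.4789/(7.66522 × 7.46505) = 7.66522 + 0.0433213 = 7.70854 m along the plane.
Vertically, h_p = y_p·sinθ = 7.70854 × 0.828060 = 6.38313 m.

h_p = 6.38 m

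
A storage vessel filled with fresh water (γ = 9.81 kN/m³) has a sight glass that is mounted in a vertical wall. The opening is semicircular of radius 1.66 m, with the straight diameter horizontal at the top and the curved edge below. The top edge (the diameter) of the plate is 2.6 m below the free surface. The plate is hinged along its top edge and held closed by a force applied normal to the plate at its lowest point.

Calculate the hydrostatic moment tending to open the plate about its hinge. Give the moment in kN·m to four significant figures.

γ = 9.81 kN/m³.
The centroid of a semicircle lies 4r/(3π) = 0.704526 m from the diameter, here below the top edge, so the centroid depth is h_c = 2.6 + 0.704526 = 3.30453 m.
A = πr²/2 = π × 1.66²/2 = 4.32849 m².
Resultant F = γ·h_c·A = 9.81 × 3.30453 × 4.32849 = 140.319 kN.
I_c = (π/8 − 8/(9π))·r⁴ = 0.109757 × 1.66⁴ = 0.833421 m⁴.
Centre of pressure: y_p = y_c + I_c/(y_c·A) = 3.30453 + 0.833421/(3.30453 × 4.32849) = 3.30453 + 0.0582664 = 3.3628 m along the plane.
The resultant acts 0.704526 + 0.0582664 = 0.762792 m (along the plate) below the hinge at the top edge, so the moment about the hinge is M = F × 0.762792 = 140.319 × 0.762792 = 107.034 kN·m.

M ≈ 107.0 kN·m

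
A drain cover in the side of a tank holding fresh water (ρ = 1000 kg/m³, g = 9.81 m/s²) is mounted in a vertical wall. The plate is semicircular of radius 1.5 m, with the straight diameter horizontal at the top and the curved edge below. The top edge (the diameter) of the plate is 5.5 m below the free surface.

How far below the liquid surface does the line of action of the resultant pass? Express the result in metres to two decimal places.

h_p = 6.16 m

γ = ρg = 1000 × 9.81 = 9810 N/m³ = 9.81 kN/m³.
The centroid of a semicircle lies 4r/(3π) = 0.63662 m from the diameter, here below the top edge, so the centroid depth is h_c = 5.5 + 0.63662 = 6.13662 m.
A = πr²/2 = π × 1.5²/2 = 3.53429 m².
Resultant F = γ·h_c·A = 9.81 × 6.13662 × 3.53429 = 212.765 kN.
I_c = (π/8 − 8/(9π))·r⁴ = 0.109757 × 1.5⁴ = 0.555645 m⁴.
Centre of pressure: y_p = y_c + I_c/(y_c·A) = 6.13662 + 0.555645/(6.13662 × 3.53429) = 6.13662 + 0.0256192 = 6.16224 m along the plane.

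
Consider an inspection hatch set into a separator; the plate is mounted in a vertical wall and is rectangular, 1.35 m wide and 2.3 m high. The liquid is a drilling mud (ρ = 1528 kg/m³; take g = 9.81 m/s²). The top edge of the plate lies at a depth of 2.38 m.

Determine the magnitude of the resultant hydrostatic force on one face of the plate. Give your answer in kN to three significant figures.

F ≈ 164 kN

γ = ρg = 1528 × 9.81 / 1000 = 14.98968 kN/m³.
The centroid lies 2.3/2 = 1.15 m below the top edge, so the centroid depth is h_c = 2.38 + 1.15 = 3.53 m.
A = 1.35 × 2.3 = 3.105 m².
Resultant F = γ·h_c·A = 14.98968 × 3.53 × 3.105 = 164.297 kN.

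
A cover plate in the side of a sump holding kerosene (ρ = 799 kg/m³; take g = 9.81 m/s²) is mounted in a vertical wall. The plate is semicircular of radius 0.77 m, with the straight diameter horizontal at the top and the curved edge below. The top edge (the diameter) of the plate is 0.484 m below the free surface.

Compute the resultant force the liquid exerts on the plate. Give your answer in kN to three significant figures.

γ = ρg = 799 × 9.81 / 1000 = 7.83819 kN/m³.
The centroid of a semicircle lies 4r/(3π) = 0.326798 m from the diameter, here below the top edge, so the centroid depth is h_c = 0.484 + 0.326798 = 0.810798 m.
A = πr²/2 = π × 0.77²/2 = 0.931325 m².
Resultant F = γ·h_c·A = 7.83819 × 0.810798 × 0.931325 = 5.91875 kN.

F ≈ 5.92 kN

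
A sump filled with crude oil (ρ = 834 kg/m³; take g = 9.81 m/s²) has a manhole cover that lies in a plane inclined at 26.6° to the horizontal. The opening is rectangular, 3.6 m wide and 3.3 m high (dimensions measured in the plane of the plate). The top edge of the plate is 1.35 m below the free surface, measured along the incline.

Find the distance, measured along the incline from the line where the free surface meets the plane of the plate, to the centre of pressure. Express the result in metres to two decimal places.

y_p = 3.30 m

γ = ρg = 834 × 9.81 / 1000 = 8.18154 kN/m³.
Let θ = 26.6° be the plate's angle to the horizontal; measure y along the incline from where the plane meets the free surface. Vertical depth h = y·sinθ with sinθ = 0.447759.
The centroid lies 3.3/2 = 1.65 m below the top edge, so y_c = 1.35 + 1.65 = 3 m and h_c = 3 × 0.447759 = 1.34328 m.
A = 3.6 × 3.3 = 11.88 m².
Resultant F = γ·h_c·A = 8.18154 × 1.34328 × 11.88 = 130.562 kN.
I_c = b·h³/12 = 3.6 × 3.3³/12 = 10.7811 m⁴.
Centre of pressure: y_p = y_c + I_c/(y_c·A) = 3 + 10.7811/(3 × 11.88) = 3 + 0.3025 = 3.3025 m along the plane.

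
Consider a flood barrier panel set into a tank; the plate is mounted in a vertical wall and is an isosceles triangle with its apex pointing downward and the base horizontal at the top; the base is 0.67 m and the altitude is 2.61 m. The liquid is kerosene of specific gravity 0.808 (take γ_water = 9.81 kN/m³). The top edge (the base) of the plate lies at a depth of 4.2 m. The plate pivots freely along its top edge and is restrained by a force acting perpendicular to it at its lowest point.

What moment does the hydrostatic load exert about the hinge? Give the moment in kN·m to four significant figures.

M ≈ 33.19 kN·m

γ = 0.808 × 9.81 = 7.92648 kN/m³.
With the apex down, the centroid sits h/3 = 2.61/3 = 0.87 m below the base (the top edge), so the centroid depth is h_c = 4.2 + 0.87 = 5.07 m.
A = ½ × 0.67 × 2.61 = 0.87435 m².
Resultant F = γ·h_c·A = 7.92648 × 5.07 × 0.87435 = 35.1377 kN.
I_c = b·h³/36 = 0.67 × 2.61³/36 = 0.330898 m⁴.
Centre of pressure: y_p = y_c + I_c/(y_c·A) = 5.07 + 0.330898/(5.07 × 0.87435) = 5.07 + 0.074645 = 5.14465 m along the plane.
The resultant acts 0.87 + 0.074645 = 0.944645 m (along the plate) below the hinge at the top edge, so the moment about the hinge is M = F × 0.944645 = 35.1377 × 0.944645 = 33.1927 kN·m.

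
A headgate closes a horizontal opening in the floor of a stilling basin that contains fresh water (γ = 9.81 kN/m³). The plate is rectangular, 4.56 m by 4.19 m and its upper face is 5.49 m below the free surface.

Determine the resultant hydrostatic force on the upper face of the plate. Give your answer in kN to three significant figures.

γ = 9.81 kN/m³.
The plate is horizontal, so pressure is uniform at p = γ·h = 9.81 × 5.49 = 53.8569 kN/m².
A = 4.56 × 4.19 = 19.1064 m².
F = p·A = 53.8569 × 19.1064 = 1029.01 kN.

F ≈ 1030 kN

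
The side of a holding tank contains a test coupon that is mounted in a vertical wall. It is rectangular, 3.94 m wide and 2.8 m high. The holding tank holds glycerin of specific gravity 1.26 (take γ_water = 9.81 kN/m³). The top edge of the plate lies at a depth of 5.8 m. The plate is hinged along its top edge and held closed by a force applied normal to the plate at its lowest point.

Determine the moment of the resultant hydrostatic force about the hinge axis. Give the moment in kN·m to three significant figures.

γ = 1.26 × 9.81 = 12.3606 kN/m³.
The centroid lies 2.8/2 = 1.4 m below the top edge, so the centroid depth is h_c = 5.8 + 1.4 = 7.2 m.
A = 3.94 × 2.8 = 11.032 m².
Resultant F = γ·h_c·A = 12.3606 × 7.2 × 11.032 = 981.807 kN.
I_c = b·h³/12 = 3.94 × 2.8³/12 = 7.20757 m⁴.
Centre of pressure: y_p = y_c + I_c/(y_c·A) = 7.2 + 7.20757/(7.2 × 11.032) = 7.2 + 0.0907407 = 7.29074 m along the plane.
The resultant acts 1.4 + 0.0907407 = 1.49074 m (along the plate) below the hinge at the top edge, so the moment about the hinge is M = F × 1.49074 = 981.807 × 1.49074 = 1463.62 kN·m.

M ≈ 1460 kN·m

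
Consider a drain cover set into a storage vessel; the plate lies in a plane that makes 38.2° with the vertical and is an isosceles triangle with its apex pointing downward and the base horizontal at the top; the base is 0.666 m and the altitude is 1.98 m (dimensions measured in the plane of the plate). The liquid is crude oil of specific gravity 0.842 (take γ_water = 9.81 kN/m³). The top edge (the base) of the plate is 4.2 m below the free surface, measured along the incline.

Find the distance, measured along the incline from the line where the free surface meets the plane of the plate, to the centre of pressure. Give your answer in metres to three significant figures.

y_p = 4.90 m

γ = 0.842 × 9.81 = 8.26002 kN/m³.
The plate makes 38.2° with the vertical, i.e. θ = 90° − 38.2° = 51.8° to the horizontal. Measuring y along the incline from the free-surface line, vertical depth h = y·sinθ with sinθ = 0.785857.
With the apex down, the centroid sits h/3 = 1.98/3 = 0.66 m below the base (the top edge), so y_c = 4.2 + 0.66 = 4.86 m and h_c = 4.86 × 0.785857 = 3.81927 m.
A = ½ × 0.666 × 1.98 = 0.65934 m².
Resultant F = γ·h_c·A = 8.26002 × 3.81927 × 0.65934 = 20.8004 kN.
I_c = b·h³/36 = 0.666 × 1.98³/36 = 0.143604 m⁴.
Centre of pressure: y_p = y_c + I_c/(y_c·A) = 4.86 + 0.143604/(4.86 × 0.65934) = 4.86 + 0.0448147 = 4.90481 m along the plane.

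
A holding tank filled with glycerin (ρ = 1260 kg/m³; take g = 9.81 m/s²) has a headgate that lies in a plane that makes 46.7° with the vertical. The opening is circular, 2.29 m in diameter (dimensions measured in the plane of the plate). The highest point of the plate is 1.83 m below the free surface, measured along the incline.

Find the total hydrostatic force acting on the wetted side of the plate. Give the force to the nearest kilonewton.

F ≈ 104 kN

γ = ρg = 1260 × 9.81 / 1000 = 12.3606 kN/m³.
The plate makes 46.7° with the vertical, i.e. θ = 90° − 46.7° = 43.3° to the horizontal. Measuring y along the incline from the free-surface line, vertical depth h = y·sinθ with sinθ = 0.685818.
The centroid is at the centre, 1.145 m below the top of the plate, so y_c = 1.83 + 1.145 = 2.975 m and h_c = 2.975 × 0.685818 = 2.04031 m.
A = π(1.145)² = 4.11871 m².
Resultant F = γ·h_c·A = 12.3606 × 2.04031 × 4.11871 = 103.872 kN.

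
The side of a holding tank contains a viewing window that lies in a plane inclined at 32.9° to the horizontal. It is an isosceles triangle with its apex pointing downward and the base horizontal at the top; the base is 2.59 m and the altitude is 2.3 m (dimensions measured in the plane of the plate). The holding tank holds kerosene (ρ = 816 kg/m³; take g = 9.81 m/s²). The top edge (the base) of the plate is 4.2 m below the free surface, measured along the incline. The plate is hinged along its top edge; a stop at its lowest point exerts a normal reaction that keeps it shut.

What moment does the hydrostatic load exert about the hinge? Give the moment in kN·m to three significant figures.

M ≈ 53.1 kN·m

γ = ρg = 816 × 9.81 / 1000 = 8.00496 kN/m³.
Let θ = 32.9° be the plate's angle to the horizontal; measure y along the incline from where the plane meets the free surface. Vertical depth h = y·sinθ with sinθ = 0.543174.
With the apex down, the centroid sits h/3 = 2.3/3 = 0.766667 m below the base (the top edge), so y_c = 4.2 + 0.766667 = 4.96667 m and h_c = 4.96667 × 0.543174 = 2.69777 m.
A = ½ × 2.59 × 2.3 = 2.9785 m².
Resultant F = γ·h_c·A = 8.00496 × 2.69777 × 2.9785 = 64.3223 kN.
I_c = b·h³/36 = 2.59 × 2.3³/36 = 0.875348 m⁴.
Centre of pressure: y_p = y_c + I_c/(y_c·A) = 4.96667 + 0.875348/(4.96667 × 2.9785) = 4.96667 + 0.0591722 = 5.02584 m along the plane.
The resultant acts 0.766667 + 0.0591722 = 0.825839 m (along the plate) below the hinge at the top edge, so the moment about the hinge is M = F × 0.825839 = 64.3223 × 0.825839 = 53.1199 kN·m.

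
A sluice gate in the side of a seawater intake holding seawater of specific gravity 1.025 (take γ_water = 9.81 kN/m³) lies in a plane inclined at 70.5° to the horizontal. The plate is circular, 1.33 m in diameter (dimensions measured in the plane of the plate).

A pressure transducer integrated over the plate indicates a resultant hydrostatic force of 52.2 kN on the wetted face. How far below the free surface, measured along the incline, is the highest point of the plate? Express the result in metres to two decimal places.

y_top ≈ 3.30 m

γ = 1.025 × 9.81 = 10.05525 kN/m³.
A = π(0.665)² = 1.38929 m².
From F = γ·h_c·A, the centroid depth is h_c = 52.2/(10.05525 × 1.38929) = 3.73667 m.
Let θ = 70.5° be the plate's angle to the horizontal; measure y along the incline from where the plane meets the free surface. Vertical depth h = y·sinθ with sinθ = 0.942641.
Along the incline, y_c = h_c/sinθ = 3.73667/0.942641 = 3.96404 m.
The centroid is at the centre, 0.665 m below the top of the plate, so the highest point sits at y_top = 3.96404 − 0.665 = 3.29904 m along the incline.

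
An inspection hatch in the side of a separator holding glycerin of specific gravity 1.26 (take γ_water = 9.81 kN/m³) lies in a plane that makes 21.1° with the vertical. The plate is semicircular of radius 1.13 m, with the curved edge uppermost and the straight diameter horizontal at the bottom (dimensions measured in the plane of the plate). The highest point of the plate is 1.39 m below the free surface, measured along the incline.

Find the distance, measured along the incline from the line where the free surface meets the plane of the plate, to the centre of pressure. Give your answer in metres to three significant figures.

y_p = 2.08 m

γ = 1.26 × 9.81 = 12.3606 kN/m³.
The plate makes 21.1° with the vertical, i.e. θ = 90° − 21.1° = 68.9° to the horizontal. Measuring y along the incline from the free-surface line, vertical depth h = y·sinθ with sinθ = 0.932954.
The centroid lies 4r/(3π) = 0.479587 m above the diameter, so r − 4r/(3π) = 1.13 − 0.479587 = 0.650413 m below the topmost point, so y_c = 1.39 + 0.650413 = 2.04041 m and h_c = 2.04041 × 0.932954 = 1.90361 m.
A = πr²/2 = π × 1.13²/2 = 2.00575 m².
Resultant F = γ·h_c·A = 12.3606 × 1.90361 × 2.00575 = 47.1948 kN.
I_c = (π/8 − 8/(9π))·r⁴ = 0.109757 × 1.13⁴ = 0.178956 m⁴.
Centre of pressure: y_p = y_c + I_c/(y_c·A) = 2.04041 + 0.178956/(2.04041 × 2.00575) = 2.04041 + 0.0437272 = 2.08414 m along the plane.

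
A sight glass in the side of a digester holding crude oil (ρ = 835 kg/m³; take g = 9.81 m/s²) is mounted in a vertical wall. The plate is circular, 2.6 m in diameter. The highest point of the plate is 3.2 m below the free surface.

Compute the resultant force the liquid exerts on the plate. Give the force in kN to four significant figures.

F ≈ 195.7 kN

γ = ρg = 835 × 9.81 / 1000 = 8.19135 kN/m³.
The centroid is at the centre, 1.3 m below the top of the plate, so the centroid depth is h_c = 3.2 + 1.3 = 4.5 m.
A = π(1.3)² = 5.30929 m².
Resultant F = γ·h_c·A = 8.19135 × 4.5 × 5.30929 = 195.706 kN.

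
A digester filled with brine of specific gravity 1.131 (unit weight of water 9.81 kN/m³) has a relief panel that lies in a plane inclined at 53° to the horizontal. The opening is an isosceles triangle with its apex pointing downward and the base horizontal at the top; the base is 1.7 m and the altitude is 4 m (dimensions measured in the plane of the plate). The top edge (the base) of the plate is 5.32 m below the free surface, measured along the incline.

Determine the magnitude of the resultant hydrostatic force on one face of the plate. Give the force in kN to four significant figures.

γ = 1.131 × 9.81 = 11.09511 kN/m³.
Let θ = 53° be the plate's angle to the horizontal; measure y along the incline from where the plane meets the free surface. Vertical depth h = y·sinθ with sinθ = 0.798636.
With the apex down, the centroid sits h/3 = 4/3 = 1.33333 m below the base (the top edge), so y_c = 5.32 + 1.33333 = 6.65333 m and h_c = 6.65333 × 0.798636 = 5.31359 m.
A = ½ × 1.7 × 4 = 3.4 m².
Resultant F = γ·h_c·A = 11.09511 × 5.31359 × 3.4 = 200.447 kN.

F ≈ 200.4 kN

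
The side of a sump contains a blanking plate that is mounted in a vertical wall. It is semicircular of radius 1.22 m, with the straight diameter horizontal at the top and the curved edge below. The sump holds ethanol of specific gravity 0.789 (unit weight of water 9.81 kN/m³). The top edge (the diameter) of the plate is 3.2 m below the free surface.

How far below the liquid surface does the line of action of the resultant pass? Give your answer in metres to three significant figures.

γ = 0.789 × 9.81 = 7.74009 kN/m³.
The centroid of a semicircle lies 4r/(3π) = 0.517784 m from the diameter, here below the top edge, so the centroid depth is h_c = 3.2 + 0.517784 = 3.71778 m.
A = πr²/2 = π × 1.22²/2 = 2.33797 m².
Resultant F = γ·h_c·A = 7.74009 × 3.71778 × 2.33797 = 67.2773 kN.
I_c = (π/8 − 8/(9π))·r⁴ = 0.109757 × 1.22⁴ = 0.243148 m⁴.
Centre of pressure: y_p = y_c + I_c/(y_c·A) = 3.71778 + 0.243148/(3.71778 × 2.33797) = 3.71778 + 0.0279736 = 3.74575 m along the plane.

h_p = 3.75 m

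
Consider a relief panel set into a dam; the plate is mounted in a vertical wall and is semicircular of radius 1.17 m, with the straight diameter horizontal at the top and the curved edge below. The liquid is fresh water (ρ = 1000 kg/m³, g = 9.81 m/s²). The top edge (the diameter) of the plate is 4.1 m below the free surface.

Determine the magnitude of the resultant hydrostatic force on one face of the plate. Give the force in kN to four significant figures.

γ = ρg = 1000 × 9.81 = 9810 N/m³ = 9.81 kN/m³.
The centroid of a semicircle lies 4r/(3π) = 0.496563 m from the diameter, here below the top edge, so the centroid depth is h_c = 4.1 + 0.496563 = 4.59656 m.
A = πr²/2 = π × 1.17²/2 = 2.15026 m².
Resultant F = γ·h_c·A = 9.81 × 4.59656 × 2.15026 = 96.9601 kN.

F ≈ 96.96 kN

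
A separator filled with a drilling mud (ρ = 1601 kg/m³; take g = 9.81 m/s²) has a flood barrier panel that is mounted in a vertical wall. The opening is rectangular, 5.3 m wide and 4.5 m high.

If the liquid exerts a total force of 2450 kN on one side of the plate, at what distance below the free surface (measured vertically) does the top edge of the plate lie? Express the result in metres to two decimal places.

d_top ≈ 4.29 m

γ = ρg = 1601 × 9.81 / 1000 = 15.70581 kN/m³.
A = 5.3 × 4.5 = 23.85 m².
From F = γ·h_c·A, the centroid depth is h_c = 2450/(15.70581 × 23.85) = 6.5406 m.
The centroid lies 4.5/2 = 2.25 m below the top edge, so the top edge sits at h_top = 6.5406 − 2.25 = 4.2906 m below the surface.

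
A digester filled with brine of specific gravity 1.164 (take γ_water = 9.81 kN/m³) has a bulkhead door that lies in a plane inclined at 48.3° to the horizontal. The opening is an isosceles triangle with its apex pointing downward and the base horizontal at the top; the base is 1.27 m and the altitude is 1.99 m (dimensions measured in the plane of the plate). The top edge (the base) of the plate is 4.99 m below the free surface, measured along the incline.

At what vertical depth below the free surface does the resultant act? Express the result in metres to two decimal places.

γ = 1.164 × 9.81 = 11.41884 kN/m³.
Let θ = 48.3° be the plate's angle to the horizontal; measure y along the incline from where the plane meets the free surface. Vertical depth h = y·sinθ with sinθ = 0.746638.
With the apex down, the centroid sits h/3 = 1.99/3 = 0.663333 m below the base (the top edge), so y_c = 4.99 + 0.663333 = 5.65333 m and h_c = 5.65333 × 0.746638 = 4.22099 m.
A = ½ × 1.27 × 1.99 = 1.26365 m².
Resultant F = γ·h_c·A = 11.41884 × 4.22099 × 1.26365 = 60.9064 kN.
I_c = b·h³/36 = 1.27 × 1.99³/36 = 0.27801 m⁴.
Centre of pressure: y_p = y_c + I_c/(y_c·A) = 5.65333 + 0.27801/(5.65333 × 1.26365) = 5.65333 + 0.0389161 = 5.69225 m along the plane.
Vertically, h_p = y_p·sinθ = 5.69225 × 0.746638 = 4.25005 m.

h_p = 4.25 m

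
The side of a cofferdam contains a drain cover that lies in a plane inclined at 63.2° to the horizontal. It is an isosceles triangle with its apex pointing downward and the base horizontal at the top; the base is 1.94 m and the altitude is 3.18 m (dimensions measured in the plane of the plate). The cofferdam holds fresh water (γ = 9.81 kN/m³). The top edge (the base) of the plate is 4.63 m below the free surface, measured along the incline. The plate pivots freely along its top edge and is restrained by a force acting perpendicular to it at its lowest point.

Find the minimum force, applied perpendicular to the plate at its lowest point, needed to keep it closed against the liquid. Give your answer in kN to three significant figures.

P ≈ 56.0 kN

γ = 9.81 kN/m³.
Let θ = 63.2° be the plate's angle to the horizontal; measure y along the incline from where the plane meets the free surface. Vertical depth h = y·sinθ with sinθ = 0.892586.
With the apex down, the centroid sits h/3 = 3.18/3 = 1.06 m below the base (the top edge), so y_c = 4.63 + 1.06 = 5.69 m and h_c = 5.69 × 0.892586 = 5.07881 m.
A = ½ × 1.94 × 3.18 = 3.0846 m².
Resultant F = γ·h_c·A = 9.81 × 5.07881 × 3.0846 = 153.684 kN.
I_c = b·h³/36 = 1.94 × 3.18³/36 = 1.73293 m⁴.
Centre of pressure: y_p = y_c + I_c/(y_c·A) = 5.69 + 1.73293/(5.69 × 3.0846) = 5.69 + 0.0987347 = 5.78873 m along the plane.
The resultant acts 1.06 + 0.0987347 = 1.15873 m (along the plate) below the hinge at the top edge, so the moment about the hinge is M = F × 1.15873 = 153.684 × 1.15873 = 178.078 kN·m.
A normal force at the bottom, 3.18 m from the hinge, must supply this moment: P = 178.078/3.18 = 55.9994 kN.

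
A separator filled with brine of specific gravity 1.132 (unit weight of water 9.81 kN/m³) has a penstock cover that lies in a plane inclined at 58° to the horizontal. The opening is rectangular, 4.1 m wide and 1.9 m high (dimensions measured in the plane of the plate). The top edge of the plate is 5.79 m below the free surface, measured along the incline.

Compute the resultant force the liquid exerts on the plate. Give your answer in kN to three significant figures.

γ = 1.132 × 9.81 = 11.10492 kN/m³.
Let θ = 58° be the plate's angle to the horizontal; measure y along the incline from where the plane meets the free surface. Vertical depth h = y·sinθ with sinθ = 0.848048.
The centroid lies 1.9/2 = 0.95 m below the top edge, so y_c = 5.79 + 0.95 = 6.74 m and h_c = 6.74 × 0.848048 = 5.71584 m.
A = 4.1 × 1.9 = 7.79 m².
Resultant F = γ·h_c·A = 11.10492 × 5.71584 × 7.79 = 494.462 kN.

F ≈ 494 kN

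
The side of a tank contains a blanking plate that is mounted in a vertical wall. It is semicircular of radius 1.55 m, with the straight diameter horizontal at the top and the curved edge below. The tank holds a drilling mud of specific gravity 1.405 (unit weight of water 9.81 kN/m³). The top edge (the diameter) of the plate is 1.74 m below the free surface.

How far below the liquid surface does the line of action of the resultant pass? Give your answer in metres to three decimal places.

h_p = 2.468 m

γ = 1.405 × 9.81 = 13.78305 kN/m³.
The centroid of a semicircle lies 4r/(3π) = 0.65784 m from the diameter, here below the top edge, so the centroid depth is h_c = 1.74 + 0.65784 = 2.39784 m.
A = πr²/2 = π × 1.55²/2 = 3.77384 m².
Resultant F = γ·h_c·A = 13.78305 × 2.39784 × 3.77384 = 124.724 kN.
I_c = (π/8 − 8/(9π))·r⁴ = 0.109757 × 1.55⁴ = 0.633518 m⁴.
Centre of pressure: y_p = y_c + I_c/(y_c·A) = 2.39784 + 0.633518/(2.39784 × 3.77384) = 2.39784 + 0.0700092 = 2.46785 m along the plane.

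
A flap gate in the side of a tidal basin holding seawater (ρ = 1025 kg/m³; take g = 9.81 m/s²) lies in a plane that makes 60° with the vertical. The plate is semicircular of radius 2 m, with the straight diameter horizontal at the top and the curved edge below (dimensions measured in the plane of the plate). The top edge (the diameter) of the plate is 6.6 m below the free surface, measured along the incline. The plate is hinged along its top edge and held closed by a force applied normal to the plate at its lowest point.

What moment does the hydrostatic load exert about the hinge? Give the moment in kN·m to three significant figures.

γ = ρg = 1025 × 9.81 / 1000 = 10.05525 kN/m³.
The plate makes 60° with the vertical, i.e. θ = 90° − 60° = 30° to the horizontal. Measuring y along the incline from the free-surface line, vertical depth h = y·sinθ with sinθ = 0.500000.
The centroid of a semicircle lies 4r/(3π) = 0.848826 m from the diameter, here below the top edge, so y_c = 6.6 + 0.848826 = 7.44883 m and h_c = 7.44883 × 0.500000 = 3.72442 m.
A = πr²/2 = π × 2²/2 = 6.28319 m².
Resultant F = γ·h_c·A = 10.05525 × 3.72442 × 6.28319 = 235.305 kN.
I_c = (π/8 − 8/(9π))·r⁴ = 0.109757 × 2⁴ = 1.75611 m⁴.
Centre of pressure: y_p = y_c + I_c/(y_c·A) = 7.44883 + 1.75611/(7.44883 × 6.28319) = 7.44883 + 0.0375218 = 7.48635 m along the plane.
The resultant acts 0.848826 + 0.0375218 = 0.886348 m (along the plate) below the hinge at the top edge, so the moment about the hinge is M = F × 0.886348 = 235.305 × 0.886348 = 208.562 kN·m.

M ≈ 209 kN·m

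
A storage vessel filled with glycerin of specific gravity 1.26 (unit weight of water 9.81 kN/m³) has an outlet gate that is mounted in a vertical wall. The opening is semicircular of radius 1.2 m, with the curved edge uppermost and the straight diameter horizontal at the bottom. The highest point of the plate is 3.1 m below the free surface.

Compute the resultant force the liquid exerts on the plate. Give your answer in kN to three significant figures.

F ≈ 106 kN

γ = 1.26 × 9.81 = 12.3606 kN/m³.
The centroid lies 4r/(3π) = 0.509296 m above the diameter, so r − 4r/(3π) = 1.2 − 0.509296 = 0.690704 m below the topmost point, so the centroid depth is h_c = 3.1 + 0.690704 = 3.7907 m.
A = πr²/2 = π × 1.2²/2 = 2.26195 m².
Resultant F = γ·h_c·A = 12.3606 × 3.7907 × 2.26195 = 105.984 kN.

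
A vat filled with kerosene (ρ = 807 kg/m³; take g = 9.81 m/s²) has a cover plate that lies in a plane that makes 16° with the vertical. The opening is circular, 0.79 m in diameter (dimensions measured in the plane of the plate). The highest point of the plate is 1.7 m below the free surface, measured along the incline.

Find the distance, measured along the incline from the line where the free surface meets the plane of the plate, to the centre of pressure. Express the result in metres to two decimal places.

y_p = 2.11 m

γ = ρg = 807 × 9.81 / 1000 = 7.91667 kN/m³.
The plate makes 16° with the vertical, i.e. θ = 90° − 16° = 74° to the horizontal. Measuring y along the incline from the free-surface line, vertical depth h = y·sinθ with sinθ = 0.961262.
The centroid is at the centre, 0.395 m below the top of the plate, so y_c = 1.7 + 0.395 = 2.095 m and h_c = 2.095 × 0.961262 = 2.01384 m.
A = π(0.395)² = 0.490167 m².
Resultant F = γ·h_c·A = 7.91667 × 2.01384 × 0.490167 = 7.81469 kN.
I_c = πr⁴/4 = π × 0.395⁴/4 = 0.0191196 m⁴.
Centre of pressure: y_p = y_c + I_c/(y_c·A) = 2.095 + 0.0191196/(2.095 × 0.490167) = 2.095 + 0.0186188 = 2.11362 m along the plane.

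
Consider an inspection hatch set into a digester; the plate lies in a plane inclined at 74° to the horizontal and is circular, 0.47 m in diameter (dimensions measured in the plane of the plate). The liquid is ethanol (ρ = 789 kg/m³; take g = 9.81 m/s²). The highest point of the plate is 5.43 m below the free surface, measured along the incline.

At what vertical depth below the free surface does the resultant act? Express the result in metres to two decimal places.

h_p = 5.45 m

γ = ρg = 789 × 9.81 / 1000 = 7.74009 kN/m³.
Let θ = 74° be the plate's angle to the horizontal; measure y along the incline from where the plane meets the free surface. Vertical depth h = y·sinθ with sinθ = 0.961262.
The centroid is at the centre, 0.235 m below the top of the plate, so y_c = 5.43 + 0.235 = 5.665 m and h_c = 5.665 × 0.961262 = 5.44555 m.
A = π(0.235)² = 0.173494 m².
Resultant F = γ·h_c·A = 7.74009 × 5.44555 × 0.173494 = 7.31261 kN.
I_c = πr⁴/4 = π × 0.235⁴/4 = 0.00239531 m⁴.
Centre of pressure: y_p = y_c + I_c/(y_c·A) = 5.665 + 0.00239531/(5.665 × 0.173494) = 5.665 + 0.00243712 = 5.66744 m along the plane.
Vertically, h_p = y_p·sinθ = 5.66744 × 0.961262 = 5.44789 m.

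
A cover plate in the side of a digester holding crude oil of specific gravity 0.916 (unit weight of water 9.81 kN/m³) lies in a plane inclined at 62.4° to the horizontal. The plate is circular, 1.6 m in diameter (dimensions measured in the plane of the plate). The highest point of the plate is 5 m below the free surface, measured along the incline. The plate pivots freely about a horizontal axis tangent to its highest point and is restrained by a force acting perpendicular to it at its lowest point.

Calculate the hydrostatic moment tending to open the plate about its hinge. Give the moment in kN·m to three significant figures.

γ = 0.916 × 9.81 = 8.98596 kN/m³.
Let θ = 62.4° be the plate's angle to the horizontal; measure y along the incline from where the plane meets the free surface. Vertical depth h = y·sinθ with sinθ = 0.886204.
The centroid is at the centre, 0.8 m below the top of the plate, so y_c = 5 + 0.8 = 5.8 m and h_c = 5.8 × 0.886204 = 5.13998 m.
A = π(0.8)² = 2.01062 m².
Resultant F = γ·h_c·A = 8.98596 × 5.13998 × 2.01062 = 92.8658 kN.
I_c = πr⁴/4 = π × 0.8⁴/4 = 0.321699 m⁴.
Centre of pressure: y_p = y_c + I_c/(y_c·A) = 5.8 + 0.321699/(5.8 × 2.01062) = 5.8 + 0.0275862 = 5.82759 m along the plane.
The resultant acts 0.8 + 0.0275862 = 0.827586 m (along the plate) below the hinge at the top edge, so the moment about the hinge is M = F × 0.827586 = 92.8658 × 0.827586 = 76.8544 kN·m.

M ≈ 76.9 kN·m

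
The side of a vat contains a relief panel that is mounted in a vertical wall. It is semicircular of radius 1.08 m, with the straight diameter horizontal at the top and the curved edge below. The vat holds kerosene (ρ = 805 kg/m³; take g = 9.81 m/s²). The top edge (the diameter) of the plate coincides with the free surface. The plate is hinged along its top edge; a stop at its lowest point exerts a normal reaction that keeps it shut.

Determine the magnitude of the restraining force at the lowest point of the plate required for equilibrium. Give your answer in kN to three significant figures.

P ≈ 3.91 kN

γ = ρg = 805 × 9.81 / 1000 = 7.89705 kN/m³.
The centroid of a semicircle lies 4r/(3π) = 0.458366 m from the diameter, here below the top edge, so the centroid depth is h_c = 0.458366 m.
A = πr²/2 = π × 1.08²/2 = 1.83218 m².
Resultant F = γ·h_c·A = 7.89705 × 0.458366 × 1.83218 = 6.63201 kN.
I_c = (π/8 − 8/(9π))·r⁴ = 0.109757 × 1.08⁴ = 0.149323 m⁴.
Centre of pressure: y_p = y_c + I_c/(y_c·A) = 0.458366 + 0.149323/(0.458366 × 1.83218) = 0.458366 + 0.177806 = 0.636172 m along the plane.
The resultant acts 0.458366 + 0.177806 = 0.636172 m (along the plate) below the hinge at the top edge, so the moment about the hinge is M = F × 0.636172 = 6.63201 × 0.636172 = 4.2191 kN·m.
A normal force at the bottom, 1.08 m from the hinge, must supply this moment: P = 4.2191/1.08 = 3.90657 kN.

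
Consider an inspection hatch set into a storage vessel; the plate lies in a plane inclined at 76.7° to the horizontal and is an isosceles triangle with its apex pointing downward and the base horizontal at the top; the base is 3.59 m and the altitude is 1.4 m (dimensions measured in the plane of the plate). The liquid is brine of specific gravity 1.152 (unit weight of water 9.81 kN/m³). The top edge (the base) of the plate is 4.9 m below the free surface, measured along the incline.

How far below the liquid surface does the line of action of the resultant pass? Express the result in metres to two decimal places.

γ = 1.152 × 9.81 = 11.30112 kN/m³.
Let θ = 76.7° be the plate's angle to the horizontal; measure y along the incline from where the plane meets the free surface. Vertical depth h = y·sinθ with sinθ = 0.973179.
With the apex down, the centroid sits h/3 = 1.4/3 = 0.466667 m below the base (the top edge), so y_c = 4.9 + 0.466667 = 5.36667 m and h_c = 5.36667 × 0.973179 = 5.22273 m.
A = ½ × 3.59 × 1.4 = 2.513 m².
Resultant F = γ·h_c·A = 11.30112 × 5.22273 × 2.513 = 148.324 kN.
I_c = b·h³/36 = 3.59 × 1.4³/36 = 0.273638 m⁴.
Centre of pressure: y_p = y_c + I_c/(y_c·A) = 5.36667 + 0.273638/(5.36667 × 2.513) = 5.36667 + 0.0202899 = 5.38696 m along the plane.
Vertically, h_p = y_p·sinθ = 5.38696 × 0.973179 = 5.24248 m.

h_p = 5.24 m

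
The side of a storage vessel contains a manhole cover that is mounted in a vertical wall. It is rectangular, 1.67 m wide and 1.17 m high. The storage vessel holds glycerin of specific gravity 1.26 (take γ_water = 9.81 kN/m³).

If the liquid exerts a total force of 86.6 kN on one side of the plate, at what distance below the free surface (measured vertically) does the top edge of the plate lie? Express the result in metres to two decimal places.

d_top ≈ 3.00 m

γ = 1.26 × 9.81 = 12.3606 kN/m³.
A = 1.67 × 1.17 = 1.9539 m².
From F = γ·h_c·A, the centroid depth is h_c = 86.6/(12.3606 × 1.9539) = 3.58572 m.
The centroid lies 1.17/2 = 0.585 m below the top edge, so the top edge sits at h_top = 3.58572 − 0.585 = 3.00072 m below the surface.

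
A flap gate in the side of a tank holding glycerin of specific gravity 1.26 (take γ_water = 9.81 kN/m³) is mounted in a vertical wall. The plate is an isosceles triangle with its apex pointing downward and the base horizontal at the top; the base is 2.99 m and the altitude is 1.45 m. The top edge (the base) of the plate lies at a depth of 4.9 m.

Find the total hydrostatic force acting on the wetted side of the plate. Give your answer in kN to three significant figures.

F ≈ 144 kN

γ = 1.26 × 9.81 = 12.3606 kN/m³.
With the apex down, the centroid sits h/3 = 1.45/3 = 0.483333 m below the base (the top edge), so the centroid depth is h_c = 4.9 + 0.483333 = 5.38333 m.
A = ½ × 2.99 × 1.45 = 2.16775 m².
Resultant F = γ·h_c·A = 12.3606 × 5.38333 × 2.16775 = 144.245 kN.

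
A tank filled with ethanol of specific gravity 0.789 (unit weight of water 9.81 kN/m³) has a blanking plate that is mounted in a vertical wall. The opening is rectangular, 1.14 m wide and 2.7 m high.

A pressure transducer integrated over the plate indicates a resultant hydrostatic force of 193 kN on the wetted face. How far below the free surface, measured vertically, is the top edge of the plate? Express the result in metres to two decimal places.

d_top ≈ 6.75 m

γ = 0.789 × 9.81 = 7.74009 kN/m³.
A = 1.14 × 2.7 = 3.078 m².
From F = γ·h_c·A, the centroid depth is h_c = 193/(7.74009 × 3.078) = 8.10108 m.
The centroid lies 2.7/2 = 1.35 m below the top edge, so the top edge sits at h_top = 8.10108 − 1.35 = 6.75108 m below the surface.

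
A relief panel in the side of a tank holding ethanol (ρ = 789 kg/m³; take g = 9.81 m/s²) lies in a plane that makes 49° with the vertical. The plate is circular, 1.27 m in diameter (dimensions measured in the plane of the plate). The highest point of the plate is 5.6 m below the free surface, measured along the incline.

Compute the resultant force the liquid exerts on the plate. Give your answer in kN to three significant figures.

γ = ρg = 789 × 9.81 / 1000 = 7.74009 kN/m³.
The plate makes 49° with the vertical, i.e. θ = 90° − 49° = 41° to the horizontal. Measuring y along the incline from the free-surface line, vertical depth h = y·sinθ with sinθ = 0.656059.
The centroid is at the centre, 0.635 m below the top of the plate, so y_c = 5.6 + 0.635 = 6.235 m and h_c = 6.235 × 0.656059 = 4.09053 m.
A = π(0.635)² = 1.26677 m².
Resultant F = γ·h_c·A = 7.74009 × 4.09053 × 1.26677 = 40.1073 kN.

F ≈ 40.1 kN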